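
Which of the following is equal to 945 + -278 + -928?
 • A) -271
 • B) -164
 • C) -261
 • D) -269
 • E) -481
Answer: C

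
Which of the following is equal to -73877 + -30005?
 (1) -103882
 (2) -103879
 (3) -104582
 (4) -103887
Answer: 1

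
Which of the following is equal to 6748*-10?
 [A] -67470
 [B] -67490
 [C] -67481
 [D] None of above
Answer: D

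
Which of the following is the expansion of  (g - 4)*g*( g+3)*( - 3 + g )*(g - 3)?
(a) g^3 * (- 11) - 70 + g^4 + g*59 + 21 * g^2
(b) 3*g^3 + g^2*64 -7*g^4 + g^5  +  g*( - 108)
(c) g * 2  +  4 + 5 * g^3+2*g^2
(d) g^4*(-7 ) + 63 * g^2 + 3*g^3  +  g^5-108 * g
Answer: d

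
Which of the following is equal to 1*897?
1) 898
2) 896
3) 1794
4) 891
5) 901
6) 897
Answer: 6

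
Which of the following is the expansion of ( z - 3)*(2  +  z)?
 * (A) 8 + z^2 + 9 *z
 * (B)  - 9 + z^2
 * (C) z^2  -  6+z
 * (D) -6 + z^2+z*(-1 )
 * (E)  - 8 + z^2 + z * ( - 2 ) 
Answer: D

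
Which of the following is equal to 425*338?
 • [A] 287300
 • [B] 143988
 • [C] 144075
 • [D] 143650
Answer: D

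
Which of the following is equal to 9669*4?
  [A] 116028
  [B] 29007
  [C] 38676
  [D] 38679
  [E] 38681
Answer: C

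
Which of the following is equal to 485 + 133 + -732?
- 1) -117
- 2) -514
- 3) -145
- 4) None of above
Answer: 4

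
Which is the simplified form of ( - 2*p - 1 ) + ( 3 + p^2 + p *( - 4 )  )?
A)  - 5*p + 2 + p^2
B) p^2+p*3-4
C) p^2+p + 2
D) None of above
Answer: D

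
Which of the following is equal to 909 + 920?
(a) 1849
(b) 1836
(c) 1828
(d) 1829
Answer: d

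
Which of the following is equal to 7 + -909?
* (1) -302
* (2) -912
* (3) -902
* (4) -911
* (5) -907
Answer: 3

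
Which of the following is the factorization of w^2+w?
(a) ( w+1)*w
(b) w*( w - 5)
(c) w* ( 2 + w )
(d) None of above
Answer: a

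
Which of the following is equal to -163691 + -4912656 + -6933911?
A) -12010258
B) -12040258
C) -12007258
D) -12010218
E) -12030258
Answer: A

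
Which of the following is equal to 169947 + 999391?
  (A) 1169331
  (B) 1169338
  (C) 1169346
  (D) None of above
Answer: B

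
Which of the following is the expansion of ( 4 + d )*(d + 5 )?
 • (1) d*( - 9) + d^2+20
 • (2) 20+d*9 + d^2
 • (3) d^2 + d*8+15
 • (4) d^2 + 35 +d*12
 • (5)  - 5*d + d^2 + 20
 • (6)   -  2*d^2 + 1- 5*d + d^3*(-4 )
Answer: 2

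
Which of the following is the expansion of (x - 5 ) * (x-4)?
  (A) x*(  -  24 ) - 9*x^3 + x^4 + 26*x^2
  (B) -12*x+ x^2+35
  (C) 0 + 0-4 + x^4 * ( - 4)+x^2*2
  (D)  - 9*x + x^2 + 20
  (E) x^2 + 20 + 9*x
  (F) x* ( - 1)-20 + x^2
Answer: D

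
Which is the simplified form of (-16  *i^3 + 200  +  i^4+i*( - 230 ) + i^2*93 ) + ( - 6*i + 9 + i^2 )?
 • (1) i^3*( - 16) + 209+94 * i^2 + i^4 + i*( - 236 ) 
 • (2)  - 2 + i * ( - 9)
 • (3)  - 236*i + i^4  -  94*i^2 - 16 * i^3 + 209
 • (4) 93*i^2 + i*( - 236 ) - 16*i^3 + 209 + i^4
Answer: 1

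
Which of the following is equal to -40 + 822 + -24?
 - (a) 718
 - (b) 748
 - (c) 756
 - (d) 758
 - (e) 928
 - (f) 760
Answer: d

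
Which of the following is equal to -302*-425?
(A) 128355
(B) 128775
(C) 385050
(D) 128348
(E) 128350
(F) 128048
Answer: E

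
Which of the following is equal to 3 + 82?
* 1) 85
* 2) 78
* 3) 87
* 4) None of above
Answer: 1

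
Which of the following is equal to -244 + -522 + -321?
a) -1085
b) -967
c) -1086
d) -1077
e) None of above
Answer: e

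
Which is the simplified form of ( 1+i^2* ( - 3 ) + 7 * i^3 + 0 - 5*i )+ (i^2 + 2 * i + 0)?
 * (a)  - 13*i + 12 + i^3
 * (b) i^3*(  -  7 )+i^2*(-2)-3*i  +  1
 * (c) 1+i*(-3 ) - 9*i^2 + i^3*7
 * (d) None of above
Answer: d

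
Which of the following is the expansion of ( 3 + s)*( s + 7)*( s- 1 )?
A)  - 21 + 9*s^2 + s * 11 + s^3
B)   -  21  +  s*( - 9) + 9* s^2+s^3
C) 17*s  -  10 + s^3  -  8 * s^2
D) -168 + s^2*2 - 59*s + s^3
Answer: A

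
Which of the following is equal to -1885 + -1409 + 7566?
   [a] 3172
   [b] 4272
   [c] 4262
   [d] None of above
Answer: b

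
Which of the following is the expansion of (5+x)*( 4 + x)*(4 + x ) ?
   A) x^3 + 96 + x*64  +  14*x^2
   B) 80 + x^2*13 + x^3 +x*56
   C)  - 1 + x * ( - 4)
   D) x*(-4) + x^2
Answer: B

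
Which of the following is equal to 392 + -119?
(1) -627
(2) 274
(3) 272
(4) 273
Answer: 4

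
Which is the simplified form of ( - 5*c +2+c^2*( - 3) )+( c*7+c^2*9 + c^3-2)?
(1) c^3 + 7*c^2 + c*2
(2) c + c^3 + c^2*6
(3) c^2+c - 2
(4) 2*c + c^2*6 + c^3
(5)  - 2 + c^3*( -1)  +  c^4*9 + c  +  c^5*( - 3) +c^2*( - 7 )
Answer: 4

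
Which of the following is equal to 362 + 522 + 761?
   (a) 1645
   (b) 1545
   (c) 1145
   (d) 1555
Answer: a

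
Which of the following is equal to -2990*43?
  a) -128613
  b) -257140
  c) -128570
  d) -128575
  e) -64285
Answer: c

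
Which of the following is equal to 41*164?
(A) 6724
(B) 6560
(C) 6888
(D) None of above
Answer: A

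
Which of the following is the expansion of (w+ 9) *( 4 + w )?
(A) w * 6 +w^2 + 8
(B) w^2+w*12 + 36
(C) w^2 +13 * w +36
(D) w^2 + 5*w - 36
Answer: C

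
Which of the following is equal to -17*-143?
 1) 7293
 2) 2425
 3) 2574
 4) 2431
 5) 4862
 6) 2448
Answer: 4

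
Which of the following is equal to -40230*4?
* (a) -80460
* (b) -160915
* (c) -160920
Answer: c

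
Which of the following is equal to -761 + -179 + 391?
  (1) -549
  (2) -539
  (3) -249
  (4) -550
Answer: 1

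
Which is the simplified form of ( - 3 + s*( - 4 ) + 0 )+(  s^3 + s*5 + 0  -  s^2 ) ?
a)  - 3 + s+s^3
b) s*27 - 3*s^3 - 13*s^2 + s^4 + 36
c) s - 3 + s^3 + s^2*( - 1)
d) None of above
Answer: c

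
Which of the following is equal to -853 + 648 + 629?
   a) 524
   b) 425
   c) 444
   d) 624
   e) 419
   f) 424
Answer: f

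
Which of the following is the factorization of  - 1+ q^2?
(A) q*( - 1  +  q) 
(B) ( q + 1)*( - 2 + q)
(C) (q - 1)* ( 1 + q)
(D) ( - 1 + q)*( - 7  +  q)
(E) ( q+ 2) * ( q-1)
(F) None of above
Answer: C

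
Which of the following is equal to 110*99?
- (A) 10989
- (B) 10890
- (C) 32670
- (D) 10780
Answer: B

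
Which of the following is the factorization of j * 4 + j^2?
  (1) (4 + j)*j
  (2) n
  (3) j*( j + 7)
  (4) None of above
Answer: 1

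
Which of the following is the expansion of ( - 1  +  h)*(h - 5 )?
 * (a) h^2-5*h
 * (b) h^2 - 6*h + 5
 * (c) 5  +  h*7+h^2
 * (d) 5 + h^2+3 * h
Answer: b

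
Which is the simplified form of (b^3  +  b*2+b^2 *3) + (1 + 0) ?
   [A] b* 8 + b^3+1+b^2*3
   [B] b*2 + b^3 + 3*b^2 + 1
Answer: B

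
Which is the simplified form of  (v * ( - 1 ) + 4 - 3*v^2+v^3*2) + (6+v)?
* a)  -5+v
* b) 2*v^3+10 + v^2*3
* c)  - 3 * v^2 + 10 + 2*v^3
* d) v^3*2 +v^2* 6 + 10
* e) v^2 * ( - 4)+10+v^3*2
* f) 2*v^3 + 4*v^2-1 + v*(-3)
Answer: c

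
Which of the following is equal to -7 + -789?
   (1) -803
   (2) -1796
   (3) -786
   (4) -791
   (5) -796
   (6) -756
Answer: 5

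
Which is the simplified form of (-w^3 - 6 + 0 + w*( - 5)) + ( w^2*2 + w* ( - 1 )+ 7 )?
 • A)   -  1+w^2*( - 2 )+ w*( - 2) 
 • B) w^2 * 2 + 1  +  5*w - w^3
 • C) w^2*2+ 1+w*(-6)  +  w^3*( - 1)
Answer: C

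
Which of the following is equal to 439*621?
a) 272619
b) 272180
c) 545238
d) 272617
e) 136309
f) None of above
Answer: a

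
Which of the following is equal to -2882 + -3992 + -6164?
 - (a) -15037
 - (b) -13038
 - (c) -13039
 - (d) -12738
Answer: b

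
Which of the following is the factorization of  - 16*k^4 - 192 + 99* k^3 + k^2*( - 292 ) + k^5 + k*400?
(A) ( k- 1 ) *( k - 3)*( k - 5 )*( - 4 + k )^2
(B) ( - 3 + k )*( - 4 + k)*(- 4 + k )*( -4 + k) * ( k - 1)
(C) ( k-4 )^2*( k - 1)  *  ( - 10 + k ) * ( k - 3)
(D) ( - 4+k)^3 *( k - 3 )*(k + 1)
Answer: B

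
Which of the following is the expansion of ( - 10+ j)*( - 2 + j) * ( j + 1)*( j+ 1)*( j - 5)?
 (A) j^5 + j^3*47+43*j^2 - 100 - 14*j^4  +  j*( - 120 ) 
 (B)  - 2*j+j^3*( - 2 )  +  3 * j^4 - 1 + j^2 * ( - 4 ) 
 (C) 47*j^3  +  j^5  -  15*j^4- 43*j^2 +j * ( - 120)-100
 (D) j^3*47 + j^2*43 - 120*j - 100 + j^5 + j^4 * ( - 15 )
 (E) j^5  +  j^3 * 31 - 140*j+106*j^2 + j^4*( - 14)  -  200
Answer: D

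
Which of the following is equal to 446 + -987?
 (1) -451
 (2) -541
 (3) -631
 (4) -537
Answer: 2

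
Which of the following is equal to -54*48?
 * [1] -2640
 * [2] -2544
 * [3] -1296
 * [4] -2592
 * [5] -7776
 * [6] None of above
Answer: 4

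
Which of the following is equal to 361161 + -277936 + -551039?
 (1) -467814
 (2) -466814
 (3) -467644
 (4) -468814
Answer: 1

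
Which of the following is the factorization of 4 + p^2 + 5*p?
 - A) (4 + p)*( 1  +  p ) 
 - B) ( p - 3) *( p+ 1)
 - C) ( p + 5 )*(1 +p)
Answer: A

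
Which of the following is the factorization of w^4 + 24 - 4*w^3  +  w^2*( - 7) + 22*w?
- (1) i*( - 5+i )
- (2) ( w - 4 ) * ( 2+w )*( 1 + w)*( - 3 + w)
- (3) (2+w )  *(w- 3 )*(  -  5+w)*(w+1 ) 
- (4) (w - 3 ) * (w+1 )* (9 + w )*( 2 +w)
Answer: 2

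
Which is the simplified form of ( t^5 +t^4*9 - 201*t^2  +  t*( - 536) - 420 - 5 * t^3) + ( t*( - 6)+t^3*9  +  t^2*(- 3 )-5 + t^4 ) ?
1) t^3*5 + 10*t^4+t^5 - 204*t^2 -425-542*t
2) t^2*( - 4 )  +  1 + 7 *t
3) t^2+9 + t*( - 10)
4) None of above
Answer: 4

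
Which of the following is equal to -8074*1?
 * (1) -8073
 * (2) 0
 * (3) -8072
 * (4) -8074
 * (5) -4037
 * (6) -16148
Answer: 4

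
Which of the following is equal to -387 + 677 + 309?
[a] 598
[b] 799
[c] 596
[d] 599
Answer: d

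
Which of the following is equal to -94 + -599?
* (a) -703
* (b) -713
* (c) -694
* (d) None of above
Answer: d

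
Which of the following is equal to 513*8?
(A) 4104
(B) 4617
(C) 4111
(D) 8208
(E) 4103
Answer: A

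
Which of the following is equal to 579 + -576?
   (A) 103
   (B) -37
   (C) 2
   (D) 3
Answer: D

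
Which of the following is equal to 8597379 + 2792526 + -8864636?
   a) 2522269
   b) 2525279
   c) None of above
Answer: c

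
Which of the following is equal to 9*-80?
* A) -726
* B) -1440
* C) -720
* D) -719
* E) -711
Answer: C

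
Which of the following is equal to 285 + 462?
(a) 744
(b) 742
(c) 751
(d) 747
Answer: d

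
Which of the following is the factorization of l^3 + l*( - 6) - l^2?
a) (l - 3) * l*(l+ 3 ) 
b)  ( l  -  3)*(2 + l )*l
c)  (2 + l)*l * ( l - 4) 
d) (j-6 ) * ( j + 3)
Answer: b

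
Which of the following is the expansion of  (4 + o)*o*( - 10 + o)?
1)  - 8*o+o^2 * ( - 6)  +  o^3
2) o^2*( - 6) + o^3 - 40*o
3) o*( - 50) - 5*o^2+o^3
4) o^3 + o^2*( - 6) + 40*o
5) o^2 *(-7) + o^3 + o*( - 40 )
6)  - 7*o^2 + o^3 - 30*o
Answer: 2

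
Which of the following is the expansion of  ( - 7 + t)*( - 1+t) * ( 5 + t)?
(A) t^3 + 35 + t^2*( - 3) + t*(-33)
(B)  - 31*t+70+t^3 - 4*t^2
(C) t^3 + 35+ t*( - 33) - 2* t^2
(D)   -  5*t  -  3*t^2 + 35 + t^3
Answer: A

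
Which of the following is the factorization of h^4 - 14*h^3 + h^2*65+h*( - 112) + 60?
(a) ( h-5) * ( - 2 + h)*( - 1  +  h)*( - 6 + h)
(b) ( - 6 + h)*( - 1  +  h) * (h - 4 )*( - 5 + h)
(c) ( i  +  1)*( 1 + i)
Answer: a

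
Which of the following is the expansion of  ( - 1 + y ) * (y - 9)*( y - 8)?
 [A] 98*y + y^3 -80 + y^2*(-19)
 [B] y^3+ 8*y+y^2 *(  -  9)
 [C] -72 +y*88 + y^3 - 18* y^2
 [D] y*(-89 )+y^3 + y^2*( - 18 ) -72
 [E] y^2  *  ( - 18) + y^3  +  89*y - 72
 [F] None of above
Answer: E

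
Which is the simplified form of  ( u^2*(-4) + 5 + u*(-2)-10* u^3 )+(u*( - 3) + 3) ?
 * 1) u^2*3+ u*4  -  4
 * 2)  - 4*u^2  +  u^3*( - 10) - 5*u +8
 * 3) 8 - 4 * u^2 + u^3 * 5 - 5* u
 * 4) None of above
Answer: 2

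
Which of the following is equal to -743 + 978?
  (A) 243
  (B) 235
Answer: B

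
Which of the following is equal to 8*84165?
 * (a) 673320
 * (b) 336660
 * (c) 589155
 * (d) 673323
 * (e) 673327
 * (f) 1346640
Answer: a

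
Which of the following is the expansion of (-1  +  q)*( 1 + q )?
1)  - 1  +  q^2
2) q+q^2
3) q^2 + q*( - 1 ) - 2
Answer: 1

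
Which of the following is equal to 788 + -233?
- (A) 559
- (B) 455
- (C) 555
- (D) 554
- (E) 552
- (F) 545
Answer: C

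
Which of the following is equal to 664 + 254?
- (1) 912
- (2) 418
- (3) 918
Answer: 3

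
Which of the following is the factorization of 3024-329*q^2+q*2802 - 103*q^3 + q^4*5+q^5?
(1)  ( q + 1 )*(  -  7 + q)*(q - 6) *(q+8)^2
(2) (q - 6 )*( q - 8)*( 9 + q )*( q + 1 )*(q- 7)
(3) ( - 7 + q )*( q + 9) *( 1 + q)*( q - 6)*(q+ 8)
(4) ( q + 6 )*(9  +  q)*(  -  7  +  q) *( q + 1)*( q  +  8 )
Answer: 3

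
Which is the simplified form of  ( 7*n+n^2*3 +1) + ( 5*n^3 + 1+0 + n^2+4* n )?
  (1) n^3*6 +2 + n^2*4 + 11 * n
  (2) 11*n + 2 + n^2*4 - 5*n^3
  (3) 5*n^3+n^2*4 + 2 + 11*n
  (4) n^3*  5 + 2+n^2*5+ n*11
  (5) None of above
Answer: 3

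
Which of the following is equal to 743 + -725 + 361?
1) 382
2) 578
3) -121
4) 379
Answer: 4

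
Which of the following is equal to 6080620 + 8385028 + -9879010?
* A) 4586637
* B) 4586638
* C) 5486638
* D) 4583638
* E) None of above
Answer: B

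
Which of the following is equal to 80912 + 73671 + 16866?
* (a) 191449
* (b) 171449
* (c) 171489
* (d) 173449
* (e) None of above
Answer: b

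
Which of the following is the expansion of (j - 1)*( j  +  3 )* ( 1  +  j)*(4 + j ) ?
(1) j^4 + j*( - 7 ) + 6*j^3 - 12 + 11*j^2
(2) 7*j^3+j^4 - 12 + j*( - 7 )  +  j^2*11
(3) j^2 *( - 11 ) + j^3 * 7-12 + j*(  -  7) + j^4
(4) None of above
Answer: 2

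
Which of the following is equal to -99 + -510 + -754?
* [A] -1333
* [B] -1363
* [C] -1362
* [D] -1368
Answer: B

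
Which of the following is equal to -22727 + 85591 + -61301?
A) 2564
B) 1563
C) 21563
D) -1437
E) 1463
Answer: B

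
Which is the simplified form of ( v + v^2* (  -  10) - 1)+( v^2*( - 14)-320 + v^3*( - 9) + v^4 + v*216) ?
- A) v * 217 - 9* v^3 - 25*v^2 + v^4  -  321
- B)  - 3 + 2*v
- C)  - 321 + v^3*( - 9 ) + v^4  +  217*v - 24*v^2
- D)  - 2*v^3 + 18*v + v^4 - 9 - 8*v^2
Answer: C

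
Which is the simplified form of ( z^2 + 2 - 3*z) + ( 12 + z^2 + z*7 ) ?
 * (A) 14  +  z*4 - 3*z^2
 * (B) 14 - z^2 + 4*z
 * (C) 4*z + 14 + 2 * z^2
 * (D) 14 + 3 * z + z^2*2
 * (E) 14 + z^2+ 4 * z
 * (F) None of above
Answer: C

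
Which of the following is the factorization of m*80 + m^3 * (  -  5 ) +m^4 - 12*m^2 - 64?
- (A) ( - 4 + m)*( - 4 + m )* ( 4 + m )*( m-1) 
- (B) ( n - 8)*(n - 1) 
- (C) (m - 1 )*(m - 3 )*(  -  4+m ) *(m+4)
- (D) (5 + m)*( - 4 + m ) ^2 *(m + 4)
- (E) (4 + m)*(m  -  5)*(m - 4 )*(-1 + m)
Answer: A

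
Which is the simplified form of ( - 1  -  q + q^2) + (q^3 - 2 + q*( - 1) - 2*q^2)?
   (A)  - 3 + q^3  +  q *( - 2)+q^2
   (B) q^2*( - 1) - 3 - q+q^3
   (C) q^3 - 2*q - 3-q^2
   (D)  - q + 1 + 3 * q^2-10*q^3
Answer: C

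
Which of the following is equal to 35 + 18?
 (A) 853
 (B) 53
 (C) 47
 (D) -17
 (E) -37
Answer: B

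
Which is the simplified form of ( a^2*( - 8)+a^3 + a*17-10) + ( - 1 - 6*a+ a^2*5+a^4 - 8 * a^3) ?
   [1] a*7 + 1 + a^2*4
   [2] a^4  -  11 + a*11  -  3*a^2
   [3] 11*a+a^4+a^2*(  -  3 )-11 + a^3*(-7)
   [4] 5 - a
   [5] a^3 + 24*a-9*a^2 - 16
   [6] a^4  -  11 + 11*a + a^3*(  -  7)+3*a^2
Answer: 3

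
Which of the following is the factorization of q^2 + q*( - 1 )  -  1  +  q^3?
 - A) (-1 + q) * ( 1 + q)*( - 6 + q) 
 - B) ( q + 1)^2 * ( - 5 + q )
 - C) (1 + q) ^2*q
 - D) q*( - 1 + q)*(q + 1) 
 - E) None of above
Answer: E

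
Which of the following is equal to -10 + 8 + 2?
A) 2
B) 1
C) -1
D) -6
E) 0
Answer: E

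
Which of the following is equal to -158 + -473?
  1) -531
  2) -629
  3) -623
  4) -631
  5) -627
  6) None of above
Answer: 4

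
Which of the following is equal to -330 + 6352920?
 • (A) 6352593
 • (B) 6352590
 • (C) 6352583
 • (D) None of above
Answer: B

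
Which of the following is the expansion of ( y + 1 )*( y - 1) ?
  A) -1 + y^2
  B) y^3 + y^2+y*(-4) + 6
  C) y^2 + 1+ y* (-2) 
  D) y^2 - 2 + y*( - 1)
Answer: A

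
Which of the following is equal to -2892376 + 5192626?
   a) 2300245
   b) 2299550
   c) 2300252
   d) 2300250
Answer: d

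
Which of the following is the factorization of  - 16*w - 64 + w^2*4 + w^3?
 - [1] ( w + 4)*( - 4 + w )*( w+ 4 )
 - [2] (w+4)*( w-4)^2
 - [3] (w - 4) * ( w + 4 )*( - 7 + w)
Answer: 1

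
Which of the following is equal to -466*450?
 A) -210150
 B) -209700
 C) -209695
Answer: B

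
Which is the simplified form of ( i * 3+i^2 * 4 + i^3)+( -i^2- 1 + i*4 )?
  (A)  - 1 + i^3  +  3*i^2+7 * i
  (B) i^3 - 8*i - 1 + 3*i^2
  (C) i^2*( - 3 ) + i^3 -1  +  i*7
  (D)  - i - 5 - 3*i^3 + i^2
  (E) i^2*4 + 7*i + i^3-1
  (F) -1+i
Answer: A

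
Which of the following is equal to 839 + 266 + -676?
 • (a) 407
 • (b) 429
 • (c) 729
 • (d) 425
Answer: b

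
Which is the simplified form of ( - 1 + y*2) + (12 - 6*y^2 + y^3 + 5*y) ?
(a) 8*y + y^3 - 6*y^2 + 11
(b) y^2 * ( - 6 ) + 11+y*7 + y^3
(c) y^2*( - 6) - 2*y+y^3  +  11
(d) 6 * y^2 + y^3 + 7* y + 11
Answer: b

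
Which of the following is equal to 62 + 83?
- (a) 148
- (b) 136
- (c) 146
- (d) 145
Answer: d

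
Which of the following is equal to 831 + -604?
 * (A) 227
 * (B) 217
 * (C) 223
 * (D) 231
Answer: A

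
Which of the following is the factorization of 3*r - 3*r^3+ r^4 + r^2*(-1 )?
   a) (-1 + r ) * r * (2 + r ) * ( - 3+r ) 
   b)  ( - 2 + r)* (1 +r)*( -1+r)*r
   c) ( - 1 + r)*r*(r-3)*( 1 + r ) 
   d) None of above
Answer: c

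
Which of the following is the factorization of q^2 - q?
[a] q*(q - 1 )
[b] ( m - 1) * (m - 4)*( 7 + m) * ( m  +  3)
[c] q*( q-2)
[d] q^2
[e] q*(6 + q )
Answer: a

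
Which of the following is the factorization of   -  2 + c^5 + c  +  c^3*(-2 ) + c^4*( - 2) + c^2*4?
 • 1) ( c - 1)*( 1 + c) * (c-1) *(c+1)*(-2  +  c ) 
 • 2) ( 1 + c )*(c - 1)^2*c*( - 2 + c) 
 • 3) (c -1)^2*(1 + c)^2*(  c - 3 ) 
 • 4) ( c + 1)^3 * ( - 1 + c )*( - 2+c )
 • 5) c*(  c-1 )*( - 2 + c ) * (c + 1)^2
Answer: 1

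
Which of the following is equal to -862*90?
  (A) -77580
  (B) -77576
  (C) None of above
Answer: A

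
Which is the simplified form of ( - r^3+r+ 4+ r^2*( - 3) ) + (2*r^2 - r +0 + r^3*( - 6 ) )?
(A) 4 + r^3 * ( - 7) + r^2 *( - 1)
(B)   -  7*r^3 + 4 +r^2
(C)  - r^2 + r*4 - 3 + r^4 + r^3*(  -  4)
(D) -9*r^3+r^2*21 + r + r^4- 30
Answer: A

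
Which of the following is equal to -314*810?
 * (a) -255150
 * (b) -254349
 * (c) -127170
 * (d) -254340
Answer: d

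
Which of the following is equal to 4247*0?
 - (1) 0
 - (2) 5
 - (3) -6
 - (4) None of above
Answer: 1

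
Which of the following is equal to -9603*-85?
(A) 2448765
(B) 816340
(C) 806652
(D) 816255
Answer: D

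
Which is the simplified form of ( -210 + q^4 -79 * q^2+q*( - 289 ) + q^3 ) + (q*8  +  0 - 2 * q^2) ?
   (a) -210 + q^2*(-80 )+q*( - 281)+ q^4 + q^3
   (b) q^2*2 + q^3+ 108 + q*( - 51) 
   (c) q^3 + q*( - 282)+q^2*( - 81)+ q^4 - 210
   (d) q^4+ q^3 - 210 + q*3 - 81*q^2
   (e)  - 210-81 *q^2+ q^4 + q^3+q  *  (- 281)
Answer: e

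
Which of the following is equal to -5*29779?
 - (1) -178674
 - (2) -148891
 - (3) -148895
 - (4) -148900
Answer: 3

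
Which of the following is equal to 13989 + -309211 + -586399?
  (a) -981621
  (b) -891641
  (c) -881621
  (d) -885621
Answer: c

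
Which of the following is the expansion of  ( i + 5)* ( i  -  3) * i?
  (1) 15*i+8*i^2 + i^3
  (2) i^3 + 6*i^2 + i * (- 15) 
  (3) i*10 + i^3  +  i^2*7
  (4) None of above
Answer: 4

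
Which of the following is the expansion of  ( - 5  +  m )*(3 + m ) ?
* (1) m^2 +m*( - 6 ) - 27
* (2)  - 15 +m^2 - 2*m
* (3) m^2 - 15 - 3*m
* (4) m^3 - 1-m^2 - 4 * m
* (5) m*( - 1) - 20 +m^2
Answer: 2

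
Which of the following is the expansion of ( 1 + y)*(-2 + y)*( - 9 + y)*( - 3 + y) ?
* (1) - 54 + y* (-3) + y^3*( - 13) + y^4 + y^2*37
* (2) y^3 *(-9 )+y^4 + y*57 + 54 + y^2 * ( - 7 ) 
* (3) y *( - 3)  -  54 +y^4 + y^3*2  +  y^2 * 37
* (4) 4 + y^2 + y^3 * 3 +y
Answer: 1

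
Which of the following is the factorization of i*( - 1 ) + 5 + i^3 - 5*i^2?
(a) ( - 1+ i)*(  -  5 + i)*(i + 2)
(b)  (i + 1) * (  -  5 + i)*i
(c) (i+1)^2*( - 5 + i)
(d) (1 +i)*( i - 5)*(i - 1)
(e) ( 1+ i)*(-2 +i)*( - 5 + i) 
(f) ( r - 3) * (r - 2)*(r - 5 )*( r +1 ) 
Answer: d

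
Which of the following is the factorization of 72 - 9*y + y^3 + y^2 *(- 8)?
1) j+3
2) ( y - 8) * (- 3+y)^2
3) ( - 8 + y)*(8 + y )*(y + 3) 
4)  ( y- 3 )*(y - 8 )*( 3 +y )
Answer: 4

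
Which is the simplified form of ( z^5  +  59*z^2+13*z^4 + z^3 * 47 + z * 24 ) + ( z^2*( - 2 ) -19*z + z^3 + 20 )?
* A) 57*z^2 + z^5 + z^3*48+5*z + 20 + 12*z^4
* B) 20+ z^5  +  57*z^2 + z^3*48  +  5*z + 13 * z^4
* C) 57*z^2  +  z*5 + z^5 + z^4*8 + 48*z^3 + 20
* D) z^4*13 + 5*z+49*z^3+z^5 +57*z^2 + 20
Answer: B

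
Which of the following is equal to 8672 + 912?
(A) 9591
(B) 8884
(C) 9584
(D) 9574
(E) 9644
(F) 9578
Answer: C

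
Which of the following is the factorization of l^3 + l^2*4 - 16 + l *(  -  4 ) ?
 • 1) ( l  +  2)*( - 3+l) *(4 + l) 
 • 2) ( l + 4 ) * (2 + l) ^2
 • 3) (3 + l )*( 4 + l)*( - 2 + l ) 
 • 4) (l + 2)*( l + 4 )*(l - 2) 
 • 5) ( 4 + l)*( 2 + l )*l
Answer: 4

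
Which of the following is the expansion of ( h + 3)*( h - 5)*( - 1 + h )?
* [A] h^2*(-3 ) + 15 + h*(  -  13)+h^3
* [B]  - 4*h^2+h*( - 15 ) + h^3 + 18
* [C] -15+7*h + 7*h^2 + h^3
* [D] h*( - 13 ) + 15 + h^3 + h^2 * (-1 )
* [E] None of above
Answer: A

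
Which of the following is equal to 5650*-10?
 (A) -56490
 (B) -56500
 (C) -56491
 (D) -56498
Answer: B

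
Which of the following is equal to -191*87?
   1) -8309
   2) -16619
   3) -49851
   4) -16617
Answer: 4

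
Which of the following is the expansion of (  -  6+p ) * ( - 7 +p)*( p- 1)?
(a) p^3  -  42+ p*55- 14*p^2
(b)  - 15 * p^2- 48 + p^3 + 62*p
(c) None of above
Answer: a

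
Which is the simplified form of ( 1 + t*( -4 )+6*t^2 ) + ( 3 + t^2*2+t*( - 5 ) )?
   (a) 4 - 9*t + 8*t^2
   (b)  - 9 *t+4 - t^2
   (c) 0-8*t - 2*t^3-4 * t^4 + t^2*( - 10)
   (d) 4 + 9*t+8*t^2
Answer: a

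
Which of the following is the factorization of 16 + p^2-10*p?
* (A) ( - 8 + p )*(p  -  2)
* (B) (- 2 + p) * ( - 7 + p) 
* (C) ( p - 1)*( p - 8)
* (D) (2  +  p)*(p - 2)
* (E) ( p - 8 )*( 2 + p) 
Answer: A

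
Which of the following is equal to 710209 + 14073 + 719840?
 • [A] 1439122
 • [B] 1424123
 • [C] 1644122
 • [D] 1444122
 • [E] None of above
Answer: D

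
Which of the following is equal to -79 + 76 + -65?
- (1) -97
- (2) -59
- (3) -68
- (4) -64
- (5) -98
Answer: 3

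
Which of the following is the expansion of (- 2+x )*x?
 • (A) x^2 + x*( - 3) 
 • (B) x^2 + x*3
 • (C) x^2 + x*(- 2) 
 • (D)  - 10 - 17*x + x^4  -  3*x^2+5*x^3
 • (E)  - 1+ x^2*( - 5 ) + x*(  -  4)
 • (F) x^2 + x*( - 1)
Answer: C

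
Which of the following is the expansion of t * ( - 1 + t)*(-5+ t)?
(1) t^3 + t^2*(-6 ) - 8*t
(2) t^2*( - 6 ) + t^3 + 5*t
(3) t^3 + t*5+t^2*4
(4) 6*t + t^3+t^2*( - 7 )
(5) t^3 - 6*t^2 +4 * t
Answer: 2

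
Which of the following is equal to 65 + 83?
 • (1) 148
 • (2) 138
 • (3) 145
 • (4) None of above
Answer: 1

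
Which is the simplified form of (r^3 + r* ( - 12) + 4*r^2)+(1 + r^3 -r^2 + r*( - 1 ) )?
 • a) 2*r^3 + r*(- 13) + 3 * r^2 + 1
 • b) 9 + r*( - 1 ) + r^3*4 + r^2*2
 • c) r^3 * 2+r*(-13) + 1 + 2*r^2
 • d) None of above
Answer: a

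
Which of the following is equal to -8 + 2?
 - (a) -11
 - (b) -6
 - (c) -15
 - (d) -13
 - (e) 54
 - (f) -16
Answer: b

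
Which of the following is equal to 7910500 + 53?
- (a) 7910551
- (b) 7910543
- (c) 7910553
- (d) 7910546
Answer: c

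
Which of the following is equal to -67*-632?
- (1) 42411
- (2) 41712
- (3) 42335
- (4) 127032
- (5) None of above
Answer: 5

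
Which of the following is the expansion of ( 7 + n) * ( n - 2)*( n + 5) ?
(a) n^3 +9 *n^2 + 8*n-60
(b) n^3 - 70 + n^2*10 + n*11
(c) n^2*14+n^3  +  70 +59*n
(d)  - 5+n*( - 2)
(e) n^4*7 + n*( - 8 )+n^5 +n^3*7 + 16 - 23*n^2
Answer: b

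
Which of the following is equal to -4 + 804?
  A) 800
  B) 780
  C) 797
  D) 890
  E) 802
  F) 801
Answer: A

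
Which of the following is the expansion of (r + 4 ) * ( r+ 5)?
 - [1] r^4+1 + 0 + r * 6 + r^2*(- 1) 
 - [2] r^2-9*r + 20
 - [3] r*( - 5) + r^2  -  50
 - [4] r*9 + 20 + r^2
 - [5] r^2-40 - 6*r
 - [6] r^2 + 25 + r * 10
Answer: 4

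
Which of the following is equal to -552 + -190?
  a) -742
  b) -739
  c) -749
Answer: a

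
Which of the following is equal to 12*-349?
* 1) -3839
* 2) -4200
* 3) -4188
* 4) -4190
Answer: 3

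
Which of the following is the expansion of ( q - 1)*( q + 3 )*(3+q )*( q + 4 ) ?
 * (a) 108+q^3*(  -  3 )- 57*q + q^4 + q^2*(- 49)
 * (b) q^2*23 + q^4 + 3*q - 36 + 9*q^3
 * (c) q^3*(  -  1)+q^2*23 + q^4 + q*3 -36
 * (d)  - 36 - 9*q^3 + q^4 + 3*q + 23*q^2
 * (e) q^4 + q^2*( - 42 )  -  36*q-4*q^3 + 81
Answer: b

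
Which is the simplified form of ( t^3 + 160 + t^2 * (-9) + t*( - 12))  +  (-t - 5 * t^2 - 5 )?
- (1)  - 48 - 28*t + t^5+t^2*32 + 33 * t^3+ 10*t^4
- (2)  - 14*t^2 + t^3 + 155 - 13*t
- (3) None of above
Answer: 2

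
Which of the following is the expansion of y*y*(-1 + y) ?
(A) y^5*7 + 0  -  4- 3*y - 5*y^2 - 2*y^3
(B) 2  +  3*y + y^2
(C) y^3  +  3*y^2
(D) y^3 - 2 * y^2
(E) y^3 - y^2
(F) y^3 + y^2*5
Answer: E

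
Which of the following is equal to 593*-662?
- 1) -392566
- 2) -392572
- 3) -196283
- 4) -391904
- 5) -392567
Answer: 1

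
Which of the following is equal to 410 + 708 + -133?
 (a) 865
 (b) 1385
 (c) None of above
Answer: c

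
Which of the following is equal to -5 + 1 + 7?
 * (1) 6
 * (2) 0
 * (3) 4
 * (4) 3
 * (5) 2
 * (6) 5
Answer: 4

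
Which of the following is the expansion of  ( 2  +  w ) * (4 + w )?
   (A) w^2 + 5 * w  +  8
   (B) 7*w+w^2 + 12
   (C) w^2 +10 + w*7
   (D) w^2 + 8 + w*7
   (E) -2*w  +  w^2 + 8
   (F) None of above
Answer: F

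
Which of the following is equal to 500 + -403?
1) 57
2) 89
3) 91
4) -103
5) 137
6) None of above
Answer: 6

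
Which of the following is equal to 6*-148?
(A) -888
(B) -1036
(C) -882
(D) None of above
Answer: A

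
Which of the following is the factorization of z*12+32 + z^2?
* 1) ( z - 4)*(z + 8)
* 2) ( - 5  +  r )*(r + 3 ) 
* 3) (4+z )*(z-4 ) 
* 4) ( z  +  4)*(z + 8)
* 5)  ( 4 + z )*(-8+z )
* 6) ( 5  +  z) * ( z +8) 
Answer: 4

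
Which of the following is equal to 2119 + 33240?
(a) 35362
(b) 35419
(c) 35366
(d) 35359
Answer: d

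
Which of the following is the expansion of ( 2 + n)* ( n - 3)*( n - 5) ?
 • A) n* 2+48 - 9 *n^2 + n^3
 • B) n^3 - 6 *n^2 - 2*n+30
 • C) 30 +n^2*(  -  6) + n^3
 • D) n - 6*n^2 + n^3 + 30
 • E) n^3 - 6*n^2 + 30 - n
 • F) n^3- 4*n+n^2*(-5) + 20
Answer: E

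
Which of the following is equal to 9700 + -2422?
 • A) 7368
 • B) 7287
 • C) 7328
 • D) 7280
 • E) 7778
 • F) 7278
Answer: F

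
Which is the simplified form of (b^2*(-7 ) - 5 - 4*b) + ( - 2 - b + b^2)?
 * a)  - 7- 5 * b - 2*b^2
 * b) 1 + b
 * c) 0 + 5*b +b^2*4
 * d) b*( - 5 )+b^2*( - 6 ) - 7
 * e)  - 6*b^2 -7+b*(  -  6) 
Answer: d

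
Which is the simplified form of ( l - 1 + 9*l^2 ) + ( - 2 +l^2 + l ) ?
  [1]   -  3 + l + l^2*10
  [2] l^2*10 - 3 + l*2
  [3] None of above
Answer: 2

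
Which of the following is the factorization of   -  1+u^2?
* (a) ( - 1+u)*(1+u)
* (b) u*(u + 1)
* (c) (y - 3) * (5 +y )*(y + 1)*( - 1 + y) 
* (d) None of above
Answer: a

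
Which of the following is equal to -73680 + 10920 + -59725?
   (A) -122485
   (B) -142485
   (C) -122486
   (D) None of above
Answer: A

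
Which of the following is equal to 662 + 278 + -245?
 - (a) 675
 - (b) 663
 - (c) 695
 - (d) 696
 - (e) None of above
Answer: c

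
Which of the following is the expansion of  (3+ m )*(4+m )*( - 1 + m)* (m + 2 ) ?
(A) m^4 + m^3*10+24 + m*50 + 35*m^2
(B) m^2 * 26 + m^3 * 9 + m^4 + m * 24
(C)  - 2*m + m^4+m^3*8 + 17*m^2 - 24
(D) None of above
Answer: C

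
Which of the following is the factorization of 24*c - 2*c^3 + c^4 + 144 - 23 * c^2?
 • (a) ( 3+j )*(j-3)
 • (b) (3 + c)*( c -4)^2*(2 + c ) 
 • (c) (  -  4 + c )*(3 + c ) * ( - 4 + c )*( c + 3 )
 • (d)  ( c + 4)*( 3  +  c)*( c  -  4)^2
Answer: c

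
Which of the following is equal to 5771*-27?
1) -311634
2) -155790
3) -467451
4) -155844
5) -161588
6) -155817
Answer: 6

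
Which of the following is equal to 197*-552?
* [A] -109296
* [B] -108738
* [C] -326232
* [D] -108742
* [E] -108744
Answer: E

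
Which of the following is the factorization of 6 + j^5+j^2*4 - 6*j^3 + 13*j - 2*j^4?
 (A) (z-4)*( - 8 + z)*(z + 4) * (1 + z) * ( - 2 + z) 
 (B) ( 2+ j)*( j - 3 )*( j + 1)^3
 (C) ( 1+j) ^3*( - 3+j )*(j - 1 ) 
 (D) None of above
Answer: D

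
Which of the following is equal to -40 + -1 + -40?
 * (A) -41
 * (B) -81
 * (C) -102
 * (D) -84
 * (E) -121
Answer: B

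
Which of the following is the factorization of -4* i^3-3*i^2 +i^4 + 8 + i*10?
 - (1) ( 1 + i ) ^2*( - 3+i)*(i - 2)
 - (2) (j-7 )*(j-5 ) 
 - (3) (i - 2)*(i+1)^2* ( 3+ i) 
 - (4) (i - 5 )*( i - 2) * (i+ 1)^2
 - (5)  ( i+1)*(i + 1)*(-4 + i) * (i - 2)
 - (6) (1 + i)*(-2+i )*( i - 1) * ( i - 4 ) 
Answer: 5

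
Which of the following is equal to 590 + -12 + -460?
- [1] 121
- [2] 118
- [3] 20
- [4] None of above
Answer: 2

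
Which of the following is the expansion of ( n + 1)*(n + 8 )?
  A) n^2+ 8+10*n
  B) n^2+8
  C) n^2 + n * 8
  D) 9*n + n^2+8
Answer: D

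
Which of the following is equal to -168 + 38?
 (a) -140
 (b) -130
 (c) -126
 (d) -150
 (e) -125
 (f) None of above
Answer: b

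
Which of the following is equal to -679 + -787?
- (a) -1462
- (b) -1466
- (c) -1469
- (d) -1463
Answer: b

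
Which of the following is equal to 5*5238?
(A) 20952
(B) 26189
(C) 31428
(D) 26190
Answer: D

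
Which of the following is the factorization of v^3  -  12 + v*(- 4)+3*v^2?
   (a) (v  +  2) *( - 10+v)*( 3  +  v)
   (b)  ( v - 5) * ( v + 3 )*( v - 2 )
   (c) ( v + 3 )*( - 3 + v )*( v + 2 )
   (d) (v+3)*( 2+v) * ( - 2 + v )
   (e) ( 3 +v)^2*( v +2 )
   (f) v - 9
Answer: d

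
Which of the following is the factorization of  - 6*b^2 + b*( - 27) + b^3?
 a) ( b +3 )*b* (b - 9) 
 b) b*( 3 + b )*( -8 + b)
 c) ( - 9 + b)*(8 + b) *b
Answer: a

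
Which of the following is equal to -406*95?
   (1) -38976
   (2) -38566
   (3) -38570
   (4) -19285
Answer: 3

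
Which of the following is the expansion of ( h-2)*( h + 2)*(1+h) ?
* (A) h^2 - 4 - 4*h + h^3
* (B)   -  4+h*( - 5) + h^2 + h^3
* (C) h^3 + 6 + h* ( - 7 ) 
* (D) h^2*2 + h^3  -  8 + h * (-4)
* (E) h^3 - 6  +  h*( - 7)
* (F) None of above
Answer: A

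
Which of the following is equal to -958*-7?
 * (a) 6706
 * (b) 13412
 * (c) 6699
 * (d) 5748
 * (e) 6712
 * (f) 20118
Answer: a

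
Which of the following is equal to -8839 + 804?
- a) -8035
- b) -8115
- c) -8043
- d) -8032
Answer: a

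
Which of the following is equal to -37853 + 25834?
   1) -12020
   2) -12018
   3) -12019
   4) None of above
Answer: 3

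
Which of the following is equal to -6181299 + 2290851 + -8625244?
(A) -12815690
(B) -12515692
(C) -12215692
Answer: B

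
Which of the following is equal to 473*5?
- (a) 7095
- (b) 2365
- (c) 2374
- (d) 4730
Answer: b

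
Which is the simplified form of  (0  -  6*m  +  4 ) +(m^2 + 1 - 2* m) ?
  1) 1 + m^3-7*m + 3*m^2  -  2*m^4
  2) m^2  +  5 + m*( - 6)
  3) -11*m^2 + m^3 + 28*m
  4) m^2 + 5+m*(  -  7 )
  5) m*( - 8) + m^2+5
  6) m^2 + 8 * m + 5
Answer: 5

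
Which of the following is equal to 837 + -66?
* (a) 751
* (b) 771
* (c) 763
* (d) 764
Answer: b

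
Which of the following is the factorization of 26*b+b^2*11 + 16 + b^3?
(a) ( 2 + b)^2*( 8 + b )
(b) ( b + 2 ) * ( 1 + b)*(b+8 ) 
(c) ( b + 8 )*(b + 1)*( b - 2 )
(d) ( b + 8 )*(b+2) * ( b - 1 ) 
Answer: b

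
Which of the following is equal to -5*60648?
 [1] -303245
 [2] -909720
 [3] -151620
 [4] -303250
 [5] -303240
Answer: 5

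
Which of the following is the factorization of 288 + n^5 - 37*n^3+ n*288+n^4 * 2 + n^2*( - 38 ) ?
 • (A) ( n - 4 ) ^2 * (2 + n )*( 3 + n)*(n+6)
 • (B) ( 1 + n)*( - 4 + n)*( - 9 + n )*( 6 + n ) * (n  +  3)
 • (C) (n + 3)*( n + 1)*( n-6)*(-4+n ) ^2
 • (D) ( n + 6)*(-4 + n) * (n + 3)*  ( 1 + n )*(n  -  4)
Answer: D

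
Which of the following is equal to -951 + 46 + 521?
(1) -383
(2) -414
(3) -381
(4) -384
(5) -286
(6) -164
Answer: 4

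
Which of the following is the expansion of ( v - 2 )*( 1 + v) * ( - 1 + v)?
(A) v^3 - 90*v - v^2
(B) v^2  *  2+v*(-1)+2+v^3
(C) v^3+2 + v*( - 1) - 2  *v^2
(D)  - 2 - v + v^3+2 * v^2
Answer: C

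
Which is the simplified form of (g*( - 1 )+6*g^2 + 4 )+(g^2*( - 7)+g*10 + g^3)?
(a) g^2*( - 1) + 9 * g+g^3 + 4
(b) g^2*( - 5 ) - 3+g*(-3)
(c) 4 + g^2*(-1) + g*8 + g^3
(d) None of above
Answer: a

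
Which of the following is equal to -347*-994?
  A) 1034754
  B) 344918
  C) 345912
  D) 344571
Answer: B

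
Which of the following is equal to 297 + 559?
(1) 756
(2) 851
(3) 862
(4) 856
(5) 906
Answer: 4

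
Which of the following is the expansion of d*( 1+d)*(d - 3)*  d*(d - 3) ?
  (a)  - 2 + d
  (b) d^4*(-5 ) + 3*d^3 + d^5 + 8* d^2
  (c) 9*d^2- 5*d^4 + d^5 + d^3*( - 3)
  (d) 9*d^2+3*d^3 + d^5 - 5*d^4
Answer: d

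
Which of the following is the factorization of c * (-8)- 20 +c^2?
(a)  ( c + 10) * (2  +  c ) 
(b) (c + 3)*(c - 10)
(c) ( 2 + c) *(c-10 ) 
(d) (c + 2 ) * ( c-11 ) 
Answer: c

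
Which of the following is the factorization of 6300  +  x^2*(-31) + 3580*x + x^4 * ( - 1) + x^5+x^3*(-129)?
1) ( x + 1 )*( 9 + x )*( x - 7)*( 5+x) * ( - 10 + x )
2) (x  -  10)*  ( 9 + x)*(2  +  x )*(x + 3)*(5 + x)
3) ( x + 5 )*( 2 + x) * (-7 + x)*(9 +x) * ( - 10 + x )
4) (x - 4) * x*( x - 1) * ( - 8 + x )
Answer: 3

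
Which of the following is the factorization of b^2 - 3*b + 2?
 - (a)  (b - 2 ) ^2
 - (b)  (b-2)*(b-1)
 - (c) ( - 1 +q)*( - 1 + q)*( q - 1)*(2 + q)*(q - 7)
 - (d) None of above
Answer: b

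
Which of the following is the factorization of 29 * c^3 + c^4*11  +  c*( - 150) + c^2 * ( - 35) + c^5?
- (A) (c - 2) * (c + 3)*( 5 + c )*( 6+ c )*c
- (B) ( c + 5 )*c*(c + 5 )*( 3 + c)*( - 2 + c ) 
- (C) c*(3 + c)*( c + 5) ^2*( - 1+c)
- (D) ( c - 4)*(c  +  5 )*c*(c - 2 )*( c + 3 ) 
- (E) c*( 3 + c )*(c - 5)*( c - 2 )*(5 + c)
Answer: B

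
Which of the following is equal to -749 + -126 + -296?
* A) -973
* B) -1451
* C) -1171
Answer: C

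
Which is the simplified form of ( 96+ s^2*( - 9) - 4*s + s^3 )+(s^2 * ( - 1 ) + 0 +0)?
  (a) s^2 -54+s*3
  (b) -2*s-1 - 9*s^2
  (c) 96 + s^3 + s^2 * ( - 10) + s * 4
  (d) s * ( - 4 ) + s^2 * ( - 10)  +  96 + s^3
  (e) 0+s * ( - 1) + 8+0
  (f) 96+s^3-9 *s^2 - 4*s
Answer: d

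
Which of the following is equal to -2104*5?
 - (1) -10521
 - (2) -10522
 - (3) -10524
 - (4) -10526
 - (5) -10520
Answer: 5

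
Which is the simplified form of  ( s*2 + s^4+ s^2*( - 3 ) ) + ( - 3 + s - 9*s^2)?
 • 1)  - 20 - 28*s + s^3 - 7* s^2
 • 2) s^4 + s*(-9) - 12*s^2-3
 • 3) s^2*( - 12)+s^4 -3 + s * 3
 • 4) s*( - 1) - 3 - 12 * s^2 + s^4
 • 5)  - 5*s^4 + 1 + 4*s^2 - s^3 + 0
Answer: 3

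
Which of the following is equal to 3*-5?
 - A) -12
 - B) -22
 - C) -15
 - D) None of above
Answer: C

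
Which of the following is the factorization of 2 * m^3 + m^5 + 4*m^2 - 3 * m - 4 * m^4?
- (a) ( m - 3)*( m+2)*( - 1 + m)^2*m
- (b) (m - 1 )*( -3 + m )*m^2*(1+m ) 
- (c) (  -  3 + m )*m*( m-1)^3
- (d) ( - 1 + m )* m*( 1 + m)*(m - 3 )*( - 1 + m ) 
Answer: d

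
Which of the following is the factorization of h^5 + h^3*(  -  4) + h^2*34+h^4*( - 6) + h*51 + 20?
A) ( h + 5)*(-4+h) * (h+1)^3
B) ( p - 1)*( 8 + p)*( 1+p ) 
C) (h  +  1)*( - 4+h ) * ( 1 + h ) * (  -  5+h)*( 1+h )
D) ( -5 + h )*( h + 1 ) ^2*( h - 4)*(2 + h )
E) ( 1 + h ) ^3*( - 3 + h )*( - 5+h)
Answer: C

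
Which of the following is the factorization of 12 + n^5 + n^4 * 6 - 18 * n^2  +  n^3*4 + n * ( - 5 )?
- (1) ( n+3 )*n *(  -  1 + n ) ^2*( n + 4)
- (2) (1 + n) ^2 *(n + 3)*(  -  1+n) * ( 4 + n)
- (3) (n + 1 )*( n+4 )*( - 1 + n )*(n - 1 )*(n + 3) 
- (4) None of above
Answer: 3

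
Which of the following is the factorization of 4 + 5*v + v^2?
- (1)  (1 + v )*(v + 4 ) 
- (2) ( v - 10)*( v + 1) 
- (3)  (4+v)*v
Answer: 1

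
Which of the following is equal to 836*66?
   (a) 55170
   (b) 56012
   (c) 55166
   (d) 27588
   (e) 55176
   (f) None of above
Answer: e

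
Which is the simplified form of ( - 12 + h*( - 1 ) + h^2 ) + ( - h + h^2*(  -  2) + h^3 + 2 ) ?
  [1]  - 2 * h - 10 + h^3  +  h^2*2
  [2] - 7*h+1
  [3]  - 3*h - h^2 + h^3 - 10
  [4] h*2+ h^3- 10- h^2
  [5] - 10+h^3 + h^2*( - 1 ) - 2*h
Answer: 5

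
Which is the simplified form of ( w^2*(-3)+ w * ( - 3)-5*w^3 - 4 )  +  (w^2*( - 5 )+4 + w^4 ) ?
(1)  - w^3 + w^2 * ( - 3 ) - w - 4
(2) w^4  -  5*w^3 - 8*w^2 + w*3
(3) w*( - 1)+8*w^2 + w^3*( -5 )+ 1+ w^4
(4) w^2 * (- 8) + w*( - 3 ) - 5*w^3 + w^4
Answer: 4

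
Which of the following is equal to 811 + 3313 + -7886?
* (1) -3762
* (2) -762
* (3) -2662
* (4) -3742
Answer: 1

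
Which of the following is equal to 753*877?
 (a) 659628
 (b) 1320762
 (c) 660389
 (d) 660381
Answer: d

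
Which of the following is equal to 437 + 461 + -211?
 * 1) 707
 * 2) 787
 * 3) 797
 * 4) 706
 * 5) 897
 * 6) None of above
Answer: 6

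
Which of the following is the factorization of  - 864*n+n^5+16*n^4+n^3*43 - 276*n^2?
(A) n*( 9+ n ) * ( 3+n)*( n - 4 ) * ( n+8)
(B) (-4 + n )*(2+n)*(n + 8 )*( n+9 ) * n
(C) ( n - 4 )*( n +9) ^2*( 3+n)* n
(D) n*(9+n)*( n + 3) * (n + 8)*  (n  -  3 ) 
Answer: A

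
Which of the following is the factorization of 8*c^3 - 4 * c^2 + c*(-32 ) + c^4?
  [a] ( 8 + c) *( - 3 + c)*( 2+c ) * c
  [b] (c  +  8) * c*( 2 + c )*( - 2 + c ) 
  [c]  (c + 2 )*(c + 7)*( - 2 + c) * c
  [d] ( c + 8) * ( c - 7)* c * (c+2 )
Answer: b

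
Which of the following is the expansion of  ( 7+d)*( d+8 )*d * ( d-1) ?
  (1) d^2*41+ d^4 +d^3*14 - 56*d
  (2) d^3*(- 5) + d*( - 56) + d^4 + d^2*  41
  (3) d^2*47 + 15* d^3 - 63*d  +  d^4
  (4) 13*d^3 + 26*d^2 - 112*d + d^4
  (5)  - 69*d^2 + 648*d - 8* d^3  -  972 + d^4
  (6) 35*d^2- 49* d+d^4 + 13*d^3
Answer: 1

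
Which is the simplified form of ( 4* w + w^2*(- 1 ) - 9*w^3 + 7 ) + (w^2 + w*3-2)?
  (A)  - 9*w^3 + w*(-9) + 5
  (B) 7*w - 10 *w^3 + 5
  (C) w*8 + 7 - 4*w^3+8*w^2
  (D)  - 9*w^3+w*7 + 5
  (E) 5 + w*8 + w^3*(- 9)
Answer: D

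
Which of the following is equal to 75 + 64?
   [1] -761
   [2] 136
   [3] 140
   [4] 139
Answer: 4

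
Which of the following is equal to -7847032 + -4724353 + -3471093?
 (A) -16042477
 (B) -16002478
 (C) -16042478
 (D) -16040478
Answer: C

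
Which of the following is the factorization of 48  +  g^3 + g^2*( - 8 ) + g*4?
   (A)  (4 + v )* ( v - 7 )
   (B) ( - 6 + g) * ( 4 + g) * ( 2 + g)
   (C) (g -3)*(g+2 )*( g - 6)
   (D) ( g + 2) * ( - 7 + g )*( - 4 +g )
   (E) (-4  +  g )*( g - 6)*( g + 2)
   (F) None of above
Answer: E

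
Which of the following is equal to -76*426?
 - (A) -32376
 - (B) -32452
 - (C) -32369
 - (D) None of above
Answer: A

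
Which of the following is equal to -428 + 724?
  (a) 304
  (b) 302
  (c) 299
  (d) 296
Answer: d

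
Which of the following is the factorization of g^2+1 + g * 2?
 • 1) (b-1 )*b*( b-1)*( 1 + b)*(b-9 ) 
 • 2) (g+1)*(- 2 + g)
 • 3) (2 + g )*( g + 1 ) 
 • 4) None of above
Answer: 4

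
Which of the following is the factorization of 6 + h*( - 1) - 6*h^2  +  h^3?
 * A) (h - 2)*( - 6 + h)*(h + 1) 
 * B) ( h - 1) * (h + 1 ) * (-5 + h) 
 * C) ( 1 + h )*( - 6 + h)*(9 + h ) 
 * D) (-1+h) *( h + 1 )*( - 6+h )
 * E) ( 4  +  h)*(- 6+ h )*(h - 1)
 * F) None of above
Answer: D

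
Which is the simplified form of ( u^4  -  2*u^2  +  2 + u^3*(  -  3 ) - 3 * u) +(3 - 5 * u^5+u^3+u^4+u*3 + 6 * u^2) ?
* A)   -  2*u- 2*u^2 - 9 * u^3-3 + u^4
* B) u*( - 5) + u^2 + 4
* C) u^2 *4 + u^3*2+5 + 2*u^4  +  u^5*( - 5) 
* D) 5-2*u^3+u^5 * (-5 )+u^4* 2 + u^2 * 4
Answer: D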